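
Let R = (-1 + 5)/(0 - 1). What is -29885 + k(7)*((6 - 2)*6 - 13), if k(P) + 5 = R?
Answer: -29984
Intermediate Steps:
R = -4 (R = 4/(-1) = 4*(-1) = -4)
k(P) = -9 (k(P) = -5 - 4 = -9)
-29885 + k(7)*((6 - 2)*6 - 13) = -29885 - 9*((6 - 2)*6 - 13) = -29885 - 9*(4*6 - 13) = -29885 - 9*(24 - 13) = -29885 - 9*11 = -29885 - 99 = -29984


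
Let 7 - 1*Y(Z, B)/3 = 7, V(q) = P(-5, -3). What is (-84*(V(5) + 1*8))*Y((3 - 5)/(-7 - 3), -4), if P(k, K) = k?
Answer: 0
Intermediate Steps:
V(q) = -5
Y(Z, B) = 0 (Y(Z, B) = 21 - 3*7 = 21 - 21 = 0)
(-84*(V(5) + 1*8))*Y((3 - 5)/(-7 - 3), -4) = -84*(-5 + 1*8)*0 = -84*(-5 + 8)*0 = -84*3*0 = -252*0 = 0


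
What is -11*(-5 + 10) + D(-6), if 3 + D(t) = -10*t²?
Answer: -418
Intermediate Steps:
D(t) = -3 - 10*t²
-11*(-5 + 10) + D(-6) = -11*(-5 + 10) + (-3 - 10*(-6)²) = -11*5 + (-3 - 10*36) = -55 + (-3 - 360) = -55 - 363 = -418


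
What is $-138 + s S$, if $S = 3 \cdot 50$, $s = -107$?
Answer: $-16188$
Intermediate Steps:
$S = 150$
$-138 + s S = -138 - 16050 = -16188$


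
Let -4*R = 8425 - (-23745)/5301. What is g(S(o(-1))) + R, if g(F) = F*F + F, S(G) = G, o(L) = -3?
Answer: -7426241/3534 ≈ -2101.4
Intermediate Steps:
R = -7447445/3534 (R = -(8425 - (-23745)/5301)/4 = -(8425 - 1*(-7915/1767))/4 = -(8425 + 7915/1767)/4 = -1/4*14894890/1767 = -7447445/3534 ≈ -2107.4)
g(F) = F + F**2 (g(F) = F**2 + F = F + F**2)
g(S(o(-1))) + R = -3*(1 - 3) - 7447445/3534 = -3*(-2) - 7447445/3534 = 6 - 7447445/3534 = -7426241/3534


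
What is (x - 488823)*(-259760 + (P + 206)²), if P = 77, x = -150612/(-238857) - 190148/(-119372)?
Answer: 208682888368003173736/2376069817 ≈ 8.7827e+10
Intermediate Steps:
x = 5283086375/2376069817 (x = -150612*(-1/238857) - 190148*(-1/119372) = 50204/79619 + 47537/29843 = 5283086375/2376069817 ≈ 2.2235)
(x - 488823)*(-259760 + (P + 206)²) = (5283086375/2376069817 - 488823)*(-259760 + (77 + 206)²) = -1161472293069016*(-259760 + 283²)/2376069817 = -1161472293069016*(-259760 + 80089)/2376069817 = -1161472293069016/2376069817*(-179671) = 208682888368003173736/2376069817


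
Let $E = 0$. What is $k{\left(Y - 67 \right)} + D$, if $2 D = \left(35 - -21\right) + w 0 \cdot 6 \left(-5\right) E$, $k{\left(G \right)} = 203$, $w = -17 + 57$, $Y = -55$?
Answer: $231$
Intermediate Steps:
$w = 40$
$D = 28$ ($D = \frac{\left(35 - -21\right) + 40 \cdot 0 \cdot 6 \left(-5\right) 0}{2} = \frac{\left(35 + 21\right) + 40 \cdot 0 \left(-30\right) 0}{2} = \frac{56 + 40 \cdot 0 \cdot 0}{2} = \frac{56 + 40 \cdot 0}{2} = \frac{56 + 0}{2} = \frac{1}{2} \cdot 56 = 28$)
$k{\left(Y - 67 \right)} + D = 203 + 28 = 231$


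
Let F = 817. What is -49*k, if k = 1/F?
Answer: -49/817 ≈ -0.059976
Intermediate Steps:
k = 1/817 ≈ 0.0012240
-49*k = -49*1/817 = -49/817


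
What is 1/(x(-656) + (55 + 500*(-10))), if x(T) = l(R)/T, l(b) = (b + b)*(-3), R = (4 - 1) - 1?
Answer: -164/810977 ≈ -0.00020223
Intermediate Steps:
R = 2 (R = 3 - 1 = 2)
l(b) = -6*b (l(b) = (2*b)*(-3) = -6*b)
x(T) = -12/T (x(T) = (-6*2)/T = -12/T)
1/(x(-656) + (55 + 500*(-10))) = 1/(-12/(-656) + (55 + 500*(-10))) = 1/(-12*(-1/656) + (55 - 5000)) = 1/(3/164 - 4945) = 1/(-810977/164) = -164/810977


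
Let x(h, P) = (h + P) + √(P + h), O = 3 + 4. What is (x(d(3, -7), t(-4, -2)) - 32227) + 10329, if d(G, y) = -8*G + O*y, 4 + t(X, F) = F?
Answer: -21977 + I*√79 ≈ -21977.0 + 8.8882*I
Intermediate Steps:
O = 7
t(X, F) = -4 + F
d(G, y) = -8*G + 7*y
x(h, P) = P + h + √(P + h) (x(h, P) = (P + h) + √(P + h) = P + h + √(P + h))
(x(d(3, -7), t(-4, -2)) - 32227) + 10329 = (((-4 - 2) + (-8*3 + 7*(-7)) + √((-4 - 2) + (-8*3 + 7*(-7)))) - 32227) + 10329 = ((-6 + (-24 - 49) + √(-6 + (-24 - 49))) - 32227) + 10329 = ((-6 - 73 + √(-6 - 73)) - 32227) + 10329 = ((-6 - 73 + √(-79)) - 32227) + 10329 = ((-6 - 73 + I*√79) - 32227) + 10329 = ((-79 + I*√79) - 32227) + 10329 = (-32306 + I*√79) + 10329 = -21977 + I*√79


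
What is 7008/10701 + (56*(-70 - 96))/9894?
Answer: -558136/1960661 ≈ -0.28467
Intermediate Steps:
7008/10701 + (56*(-70 - 96))/9894 = 7008*(1/10701) + (56*(-166))*(1/9894) = 2336/3567 - 9296*1/9894 = 2336/3567 - 4648/4947 = -558136/1960661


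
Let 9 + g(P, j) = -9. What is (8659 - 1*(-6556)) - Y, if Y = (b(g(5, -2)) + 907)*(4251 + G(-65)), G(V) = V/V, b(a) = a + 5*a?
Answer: -3382133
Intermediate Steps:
g(P, j) = -18 (g(P, j) = -9 - 9 = -18)
b(a) = 6*a
G(V) = 1
Y = 3397348 (Y = (6*(-18) + 907)*(4251 + 1) = (-108 + 907)*4252 = 799*4252 = 3397348)
(8659 - 1*(-6556)) - Y = (8659 - 1*(-6556)) - 1*3397348 = (8659 + 6556) - 3397348 = 15215 - 3397348 = -3382133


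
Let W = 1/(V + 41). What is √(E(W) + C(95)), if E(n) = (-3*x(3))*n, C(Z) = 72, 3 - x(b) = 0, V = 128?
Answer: 3*√1351/13 ≈ 8.4821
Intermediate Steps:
x(b) = 3 (x(b) = 3 - 1*0 = 3 + 0 = 3)
W = 1/169 (W = 1/(128 + 41) = 1/169 ≈ 0.0059172)
E(n) = -9*n (E(n) = (-3*3)*n = -9*n)
√(E(W) + C(95)) = √(-9*1/169 + 72) = √(-9/169 + 72) = √(12159/169) = 3*√1351/13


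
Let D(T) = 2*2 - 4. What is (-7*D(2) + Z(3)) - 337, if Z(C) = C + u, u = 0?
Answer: -334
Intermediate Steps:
D(T) = 0 (D(T) = 4 - 4 = 0)
Z(C) = C (Z(C) = C + 0 = C)
(-7*D(2) + Z(3)) - 337 = (-7*0 + 3) - 337 = (0 + 3) - 337 = 3 - 337 = -334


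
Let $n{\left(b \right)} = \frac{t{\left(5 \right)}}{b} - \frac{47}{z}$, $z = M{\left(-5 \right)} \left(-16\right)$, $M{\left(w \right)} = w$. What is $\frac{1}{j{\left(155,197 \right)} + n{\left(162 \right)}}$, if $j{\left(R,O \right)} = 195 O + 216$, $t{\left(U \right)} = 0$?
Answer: $\frac{80}{3090433} \approx 2.5886 \cdot 10^{-5}$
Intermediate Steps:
$z = 80$ ($z = \left(-5\right) \left(-16\right) = 80$)
$j{\left(R,O \right)} = 216 + 195 O$
$n{\left(b \right)} = - \frac{47}{80}$ ($n{\left(b \right)} = \frac{0}{b} - \frac{47}{80} = 0 - \frac{47}{80} = - \frac{47}{80}$)
$\frac{1}{j{\left(155,197 \right)} + n{\left(162 \right)}} = \frac{1}{\left(216 + 195 \cdot 197\right) - \frac{47}{80}} = \frac{1}{\left(216 + 38415\right) - \frac{47}{80}} = \frac{1}{38631 - \frac{47}{80}} = \frac{1}{\frac{3090433}{80}} = \frac{80}{3090433}$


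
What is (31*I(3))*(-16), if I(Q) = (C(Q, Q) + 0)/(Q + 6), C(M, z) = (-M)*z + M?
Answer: 992/3 ≈ 330.67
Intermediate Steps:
C(M, z) = M - M*z (C(M, z) = -M*z + M = M - M*z)
I(Q) = Q*(1 - Q)/(6 + Q) (I(Q) = (Q*(1 - Q) + 0)/(Q + 6) = (Q*(1 - Q))/(6 + Q) = Q*(1 - Q)/(6 + Q))
(31*I(3))*(-16) = (31*(3*(1 - 1*3)/(6 + 3)))*(-16) = (31*(3*(1 - 3)/9))*(-16) = (31*(3*(1/9)*(-2)))*(-16) = (31*(-2/3))*(-16) = -62/3*(-16) = 992/3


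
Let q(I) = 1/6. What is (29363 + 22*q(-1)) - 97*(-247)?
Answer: 159977/3 ≈ 53326.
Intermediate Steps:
q(I) = ⅙
(29363 + 22*q(-1)) - 97*(-247) = (29363 + 22*(⅙)) - 97*(-247) = (29363 + 11/3) + 23959 = 88100/3 + 23959 = 159977/3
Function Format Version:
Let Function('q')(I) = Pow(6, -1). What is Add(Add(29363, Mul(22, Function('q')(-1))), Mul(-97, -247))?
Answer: Rational(159977, 3) ≈ 53326.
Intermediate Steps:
Function('q')(I) = Rational(1, 6)
Add(Add(29363, Mul(22, Function('q')(-1))), Mul(-97, -247)) = Add(Add(29363, Mul(22, Rational(1, 6))), Mul(-97, -247)) = Add(Add(29363, Rational(11, 3)), 23959) = Add(Rational(88100, 3), 23959) = Rational(159977, 3)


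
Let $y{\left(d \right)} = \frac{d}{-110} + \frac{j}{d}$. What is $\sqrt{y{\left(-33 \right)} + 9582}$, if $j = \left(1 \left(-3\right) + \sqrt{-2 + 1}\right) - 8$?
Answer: $\frac{\sqrt{1043548770 - 3300 i}}{330} \approx 97.891 - 0.00015478 i$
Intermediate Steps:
$j = -11 + i$ ($j = \left(-3 + \sqrt{-1}\right) - 8 = \left(-3 + i\right) - 8 = -11 + i \approx -11.0 + 1.0 i$)
$y{\left(d \right)} = - \frac{d}{110} + \frac{-11 + i}{d}$ ($y{\left(d \right)} = \frac{d}{-110} + \frac{-11 + i}{d} = d \left(- \frac{1}{110}\right) + \frac{-11 + i}{d} = - \frac{d}{110} + \frac{-11 + i}{d}$)
$\sqrt{y{\left(-33 \right)} + 9582} = \sqrt{\frac{-11 + i - \frac{\left(-33\right)^{2}}{110}}{-33} + 9582} = \sqrt{- \frac{-11 + i - \frac{99}{10}}{33} + 9582} = \sqrt{- \frac{- \frac{209}{10} + i}{33} + 9582} = \sqrt{\left(\frac{19}{30} - \frac{i}{33}\right) + 9582} = \sqrt{\frac{287479}{30} - \frac{i}{33}}$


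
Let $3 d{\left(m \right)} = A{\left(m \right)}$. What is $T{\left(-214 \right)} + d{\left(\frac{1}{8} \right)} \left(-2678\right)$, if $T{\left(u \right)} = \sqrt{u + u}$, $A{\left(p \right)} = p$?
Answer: $- \frac{1339}{12} + 2 i \sqrt{107} \approx -111.58 + 20.688 i$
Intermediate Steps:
$d{\left(m \right)} = \frac{m}{3}$
$T{\left(u \right)} = \sqrt{2} \sqrt{u}$ ($T{\left(u \right)} = \sqrt{2 u} = \sqrt{2} \sqrt{u}$)
$T{\left(-214 \right)} + d{\left(\frac{1}{8} \right)} \left(-2678\right) = \sqrt{2} \sqrt{-214} + \frac{1}{3 \cdot 8} \left(-2678\right) = \sqrt{2} i \sqrt{214} + \frac{1}{3} \cdot \frac{1}{8} \left(-2678\right) = 2 i \sqrt{107} + \frac{1}{24} \left(-2678\right) = 2 i \sqrt{107} - \frac{1339}{12} = - \frac{1339}{12} + 2 i \sqrt{107}$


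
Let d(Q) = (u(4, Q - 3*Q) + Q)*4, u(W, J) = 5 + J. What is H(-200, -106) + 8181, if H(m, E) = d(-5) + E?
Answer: 8115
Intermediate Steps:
d(Q) = 20 - 4*Q (d(Q) = ((5 + (Q - 3*Q)) + Q)*4 = ((5 - 2*Q) + Q)*4 = (5 - Q)*4 = 20 - 4*Q)
H(m, E) = 40 + E (H(m, E) = (20 - 4*(-5)) + E = (20 + 20) + E = 40 + E)
H(-200, -106) + 8181 = (40 - 106) + 8181 = -66 + 8181 = 8115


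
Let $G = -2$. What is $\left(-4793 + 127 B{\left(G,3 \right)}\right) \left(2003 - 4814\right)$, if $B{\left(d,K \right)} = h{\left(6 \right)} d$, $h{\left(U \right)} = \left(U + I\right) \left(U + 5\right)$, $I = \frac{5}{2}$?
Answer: $80231562$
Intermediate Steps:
$I = \frac{5}{2}$ ($I = 5 \cdot \frac{1}{2} = \frac{5}{2} \approx 2.5$)
$h{\left(U \right)} = \left(5 + U\right) \left(\frac{5}{2} + U\right)$ ($h{\left(U \right)} = \left(U + \frac{5}{2}\right) \left(U + 5\right) = \left(\frac{5}{2} + U\right) \left(5 + U\right) = \left(5 + U\right) \left(\frac{5}{2} + U\right)$)
$B{\left(d,K \right)} = \frac{187 d}{2}$ ($B{\left(d,K \right)} = \left(\frac{25}{2} + 6^{2} + \frac{15}{2} \cdot 6\right) d = \left(\frac{25}{2} + 36 + 45\right) d = \frac{187 d}{2}$)
$\left(-4793 + 127 B{\left(G,3 \right)}\right) \left(2003 - 4814\right) = \left(-4793 + 127 \cdot \frac{187}{2} \left(-2\right)\right) \left(2003 - 4814\right) = \left(-4793 + 127 \left(-187\right)\right) \left(-2811\right) = \left(-4793 - 23749\right) \left(-2811\right) = \left(-28542\right) \left(-2811\right) = 80231562$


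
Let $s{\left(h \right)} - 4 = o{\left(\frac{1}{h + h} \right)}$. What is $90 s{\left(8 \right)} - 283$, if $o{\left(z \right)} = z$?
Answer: $\frac{661}{8} \approx 82.625$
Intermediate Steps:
$s{\left(h \right)} = 4 + \frac{1}{2 h}$ ($s{\left(h \right)} = 4 + \frac{1}{h + h} = 4 + \frac{1}{2 h}$)
$90 s{\left(8 \right)} - 283 = 90 \left(4 + \frac{1}{2 \cdot 8}\right) - 283 = 90 \left(4 + \frac{1}{2} \cdot \frac{1}{8}\right) - 283 = 90 \left(4 + \frac{1}{16}\right) - 283 = 90 \cdot \frac{65}{16} - 283 = \frac{2925}{8} - 283 = \frac{661}{8}$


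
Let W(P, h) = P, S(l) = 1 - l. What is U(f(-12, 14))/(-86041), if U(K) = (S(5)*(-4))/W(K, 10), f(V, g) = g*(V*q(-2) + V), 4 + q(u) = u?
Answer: -2/9034305 ≈ -2.2138e-7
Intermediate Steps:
q(u) = -4 + u
f(V, g) = -5*V*g (f(V, g) = g*(V*(-4 - 2) + V) = g*(V*(-6) + V) = g*(-6*V + V) = g*(-5*V) = -5*V*g)
U(K) = 16/K (U(K) = ((1 - 1*5)*(-4))/K = ((1 - 5)*(-4))/K = (-4*(-4))/K = 16/K)
U(f(-12, 14))/(-86041) = (16/((-5*(-12)*14)))/(-86041) = (16/840)*(-1/86041) = (16*(1/840))*(-1/86041) = (2/105)*(-1/86041) = -2/9034305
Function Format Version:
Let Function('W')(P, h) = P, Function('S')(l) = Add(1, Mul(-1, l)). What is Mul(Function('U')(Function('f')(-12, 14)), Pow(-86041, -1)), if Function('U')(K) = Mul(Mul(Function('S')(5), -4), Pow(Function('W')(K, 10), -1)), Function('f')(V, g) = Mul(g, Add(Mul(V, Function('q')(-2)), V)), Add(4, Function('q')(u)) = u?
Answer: Rational(-2, 9034305) ≈ -2.2138e-7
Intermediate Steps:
Function('q')(u) = Add(-4, u)
Function('f')(V, g) = Mul(-5, V, g) (Function('f')(V, g) = Mul(g, Add(Mul(V, Add(-4, -2)), V)) = Mul(g, Add(Mul(V, -6), V)) = Mul(g, Add(Mul(-6, V), V)) = Mul(g, Mul(-5, V)) = Mul(-5, V, g))
Function('U')(K) = Mul(16, Pow(K, -1)) (Function('U')(K) = Mul(Mul(Add(1, Mul(-1, 5)), -4), Pow(K, -1)) = Mul(Mul(Add(1, -5), -4), Pow(K, -1)) = Mul(Mul(-4, -4), Pow(K, -1)) = Mul(16, Pow(K, -1)))
Mul(Function('U')(Function('f')(-12, 14)), Pow(-86041, -1)) = Mul(Mul(16, Pow(Mul(-5, -12, 14), -1)), Pow(-86041, -1)) = Mul(Mul(16, Pow(840, -1)), Rational(-1, 86041)) = Mul(Mul(16, Rational(1, 840)), Rational(-1, 86041)) = Mul(Rational(2, 105), Rational(-1, 86041)) = Rational(-2, 9034305)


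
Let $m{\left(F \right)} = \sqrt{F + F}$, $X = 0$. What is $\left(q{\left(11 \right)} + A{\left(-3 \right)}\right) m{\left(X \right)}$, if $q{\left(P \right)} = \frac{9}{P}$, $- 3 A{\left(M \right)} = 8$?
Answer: $0$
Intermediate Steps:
$m{\left(F \right)} = \sqrt{2} \sqrt{F}$ ($m{\left(F \right)} = \sqrt{2 F} = \sqrt{2} \sqrt{F}$)
$A{\left(M \right)} = - \frac{8}{3}$ ($A{\left(M \right)} = \left(- \frac{1}{3}\right) 8 = - \frac{8}{3}$)
$\left(q{\left(11 \right)} + A{\left(-3 \right)}\right) m{\left(X \right)} = \left(\frac{9}{11} - \frac{8}{3}\right) \sqrt{2} \sqrt{0} = \left(9 \cdot \frac{1}{11} - \frac{8}{3}\right) \sqrt{2} \cdot 0 = \left(\frac{9}{11} - \frac{8}{3}\right) 0 = \left(- \frac{61}{33}\right) 0 = 0$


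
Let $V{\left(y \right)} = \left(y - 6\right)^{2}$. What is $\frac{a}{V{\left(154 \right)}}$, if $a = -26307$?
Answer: $- \frac{711}{592} \approx -1.201$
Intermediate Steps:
$V{\left(y \right)} = \left(-6 + y\right)^{2}$
$\frac{a}{V{\left(154 \right)}} = - \frac{26307}{\left(-6 + 154\right)^{2}} = - \frac{26307}{148^{2}} = - \frac{26307}{21904} = \left(-26307\right) \frac{1}{21904} = - \frac{711}{592}$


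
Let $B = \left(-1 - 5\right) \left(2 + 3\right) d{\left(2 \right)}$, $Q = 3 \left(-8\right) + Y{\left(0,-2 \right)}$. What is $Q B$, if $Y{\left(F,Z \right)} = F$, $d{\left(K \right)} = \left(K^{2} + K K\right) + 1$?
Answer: $6480$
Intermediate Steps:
$d{\left(K \right)} = 1 + 2 K^{2}$ ($d{\left(K \right)} = \left(K^{2} + K^{2}\right) + 1 = 2 K^{2} + 1 = 1 + 2 K^{2}$)
$Q = -24$ ($Q = 3 \left(-8\right) + 0 = -24 + 0 = -24$)
$B = -270$ ($B = \left(-1 - 5\right) \left(2 + 3\right) \left(1 + 2 \cdot 2^{2}\right) = \left(-6\right) 5 \left(1 + 2 \cdot 4\right) = - 30 \left(1 + 8\right) = \left(-30\right) 9 = -270$)
$Q B = \left(-24\right) \left(-270\right) = 6480$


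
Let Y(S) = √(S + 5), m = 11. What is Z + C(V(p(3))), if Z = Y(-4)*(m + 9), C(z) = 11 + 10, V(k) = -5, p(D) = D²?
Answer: 41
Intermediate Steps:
Y(S) = √(5 + S)
C(z) = 21
Z = 20 (Z = √(5 - 4)*(11 + 9) = √1*20 = 1*20 = 20)
Z + C(V(p(3))) = 20 + 21 = 41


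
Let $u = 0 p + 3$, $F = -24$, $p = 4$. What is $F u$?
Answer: $-72$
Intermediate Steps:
$u = 3$ ($u = 0 \cdot 4 + 3 = 0 + 3 = 3$)
$F u = \left(-24\right) 3 = -72$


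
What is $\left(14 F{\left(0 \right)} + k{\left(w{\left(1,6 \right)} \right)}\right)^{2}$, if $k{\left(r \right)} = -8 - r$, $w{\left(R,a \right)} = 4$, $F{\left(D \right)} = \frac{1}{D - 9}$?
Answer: $\frac{14884}{81} \approx 183.75$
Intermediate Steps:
$F{\left(D \right)} = \frac{1}{-9 + D}$
$\left(14 F{\left(0 \right)} + k{\left(w{\left(1,6 \right)} \right)}\right)^{2} = \left(\frac{14}{-9 + 0} - 12\right)^{2} = \left(\frac{14}{-9} - 12\right)^{2} = \left(14 \left(- \frac{1}{9}\right) - 12\right)^{2} = \left(- \frac{14}{9} - 12\right)^{2} = \left(- \frac{122}{9}\right)^{2} = \frac{14884}{81}$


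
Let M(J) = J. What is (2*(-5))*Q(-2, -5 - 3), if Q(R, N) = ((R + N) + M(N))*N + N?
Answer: -1360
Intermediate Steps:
Q(R, N) = N + N*(R + 2*N) (Q(R, N) = ((R + N) + N)*N + N = ((N + R) + N)*N + N = (R + 2*N)*N + N = N*(R + 2*N) + N = N + N*(R + 2*N))
(2*(-5))*Q(-2, -5 - 3) = (2*(-5))*((-5 - 3)*(1 - 2 + 2*(-5 - 3))) = -(-80)*(1 - 2 + 2*(-8)) = -(-80)*(1 - 2 - 16) = -(-80)*(-17) = -10*136 = -1360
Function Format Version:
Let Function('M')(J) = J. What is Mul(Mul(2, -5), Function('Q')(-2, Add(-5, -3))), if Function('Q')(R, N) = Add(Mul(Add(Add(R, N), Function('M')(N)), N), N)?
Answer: -1360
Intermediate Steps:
Function('Q')(R, N) = Add(N, Mul(N, Add(R, Mul(2, N)))) (Function('Q')(R, N) = Add(Mul(Add(Add(R, N), N), N), N) = Add(Mul(Add(Add(N, R), N), N), N) = Add(Mul(Add(R, Mul(2, N)), N), N) = Add(Mul(N, Add(R, Mul(2, N))), N) = Add(N, Mul(N, Add(R, Mul(2, N)))))
Mul(Mul(2, -5), Function('Q')(-2, Add(-5, -3))) = Mul(Mul(2, -5), Mul(Add(-5, -3), Add(1, -2, Mul(2, Add(-5, -3))))) = Mul(-10, Mul(-8, Add(1, -2, Mul(2, -8)))) = Mul(-10, Mul(-8, Add(1, -2, -16))) = Mul(-10, Mul(-8, -17)) = Mul(-10, 136) = -1360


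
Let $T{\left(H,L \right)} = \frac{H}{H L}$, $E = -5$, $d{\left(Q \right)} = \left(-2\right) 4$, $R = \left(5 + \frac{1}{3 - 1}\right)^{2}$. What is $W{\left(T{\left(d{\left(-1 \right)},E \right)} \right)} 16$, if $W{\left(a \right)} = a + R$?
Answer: $\frac{2404}{5} \approx 480.8$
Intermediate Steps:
$R = \frac{121}{4}$ ($R = \left(5 + \frac{1}{2}\right)^{2} = \left(\frac{11}{2}\right)^{2} = \frac{121}{4} \approx 30.25$)
$d{\left(Q \right)} = -8$
$T{\left(H,L \right)} = \frac{1}{L}$ ($T{\left(H,L \right)} = H \frac{1}{H L} = \frac{1}{L}$)
$W{\left(a \right)} = \frac{121}{4} + a$ ($W{\left(a \right)} = a + \frac{121}{4} = \frac{121}{4} + a$)
$W{\left(T{\left(d{\left(-1 \right)},E \right)} \right)} 16 = \left(\frac{121}{4} + \frac{1}{-5}\right) 16 = \left(\frac{121}{4} - \frac{1}{5}\right) 16 = \frac{601}{20} \cdot 16 = \frac{2404}{5}$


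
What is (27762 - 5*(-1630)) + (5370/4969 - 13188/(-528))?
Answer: 7857353243/218636 ≈ 35938.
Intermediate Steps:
(27762 - 5*(-1630)) + (5370/4969 - 13188/(-528)) = (27762 + 8150) + (5370*(1/4969) - 13188*(-1/528)) = 35912 + (5370/4969 + 1099/44) = 35912 + 5697211/218636 = 7857353243/218636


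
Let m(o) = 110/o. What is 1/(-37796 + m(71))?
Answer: -71/2683406 ≈ -2.6459e-5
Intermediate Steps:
1/(-37796 + m(71)) = 1/(-37796 + 110/71) = 1/(-2683406/71) = -71/2683406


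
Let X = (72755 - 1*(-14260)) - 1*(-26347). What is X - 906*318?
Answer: -174746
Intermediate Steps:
X = 113362 (X = (72755 + 14260) + 26347 = 87015 + 26347 = 113362)
X - 906*318 = 113362 - 906*318 = 113362 - 288108 = -174746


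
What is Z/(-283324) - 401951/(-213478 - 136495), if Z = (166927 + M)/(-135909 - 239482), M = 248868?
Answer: 42750560443287019/37222176242848532 ≈ 1.1485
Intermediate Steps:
Z = -415795/375391 (Z = (166927 + 248868)/(-135909 - 239482) = 415795/(-375391) = 415795*(-1/375391) = -415795/375391 ≈ -1.1076)
Z/(-283324) - 401951/(-213478 - 136495) = -415795/375391/(-283324) - 401951/(-213478 - 136495) = -415795/375391*(-1/283324) - 401951/(-349973) = 415795/106357279684 - 401951*(-1/349973) = 415795/106357279684 + 401951/349973 = 42750560443287019/37222176242848532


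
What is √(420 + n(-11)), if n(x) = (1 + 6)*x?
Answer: 7*√7 ≈ 18.520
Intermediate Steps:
n(x) = 7*x
√(420 + n(-11)) = √(420 + 7*(-11)) = √(420 - 77) = √343 = 7*√7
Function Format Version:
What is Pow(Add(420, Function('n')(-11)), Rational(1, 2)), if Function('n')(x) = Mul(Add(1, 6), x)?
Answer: Mul(7, Pow(7, Rational(1, 2))) ≈ 18.520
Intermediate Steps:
Function('n')(x) = Mul(7, x)
Pow(Add(420, Function('n')(-11)), Rational(1, 2)) = Pow(Add(420, Mul(7, -11)), Rational(1, 2)) = Pow(Add(420, -77), Rational(1, 2)) = Pow(343, Rational(1, 2)) = Mul(7, Pow(7, Rational(1, 2)))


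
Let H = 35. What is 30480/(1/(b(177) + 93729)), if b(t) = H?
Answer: 2857926720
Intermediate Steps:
b(t) = 35
30480/(1/(b(177) + 93729)) = 30480/(1/(35 + 93729)) = 30480/(1/93764) = 30480*93764 = 2857926720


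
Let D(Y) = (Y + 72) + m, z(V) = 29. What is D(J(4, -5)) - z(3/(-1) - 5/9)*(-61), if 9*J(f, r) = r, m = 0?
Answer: 16564/9 ≈ 1840.4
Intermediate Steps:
J(f, r) = r/9
D(Y) = 72 + Y (D(Y) = (Y + 72) + 0 = (72 + Y) + 0 = 72 + Y)
D(J(4, -5)) - z(3/(-1) - 5/9)*(-61) = (72 + (1/9)*(-5)) - 29*(-61) = (72 - 5/9) - 1*(-1769) = 643/9 + 1769 = 16564/9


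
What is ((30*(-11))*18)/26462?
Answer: -2970/13231 ≈ -0.22447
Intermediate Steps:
((30*(-11))*18)/26462 = -330*18*(1/26462) = -5940*1/26462 = -2970/13231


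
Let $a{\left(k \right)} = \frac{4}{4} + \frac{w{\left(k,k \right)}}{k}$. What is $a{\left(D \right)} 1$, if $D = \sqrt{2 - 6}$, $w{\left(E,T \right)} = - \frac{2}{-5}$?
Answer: $1 - \frac{i}{5} \approx 1.0 - 0.2 i$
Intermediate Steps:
$w{\left(E,T \right)} = \frac{2}{5}$ ($w{\left(E,T \right)} = \left(-2\right) \left(- \frac{1}{5}\right) = \frac{2}{5}$)
$D = 2 i$ ($D = \sqrt{-4} = 2 i \approx 2.0 i$)
$a{\left(k \right)} = 1 + \frac{2}{5 k}$ ($a{\left(k \right)} = \frac{4}{4} + \frac{2}{5 k} = 4 \cdot \frac{1}{4} + \frac{2}{5 k} = 1 + \frac{2}{5 k}$)
$a{\left(D \right)} 1 = \frac{\frac{2}{5} + 2 i}{2 i} 1 = - \frac{i}{2} \left(\frac{2}{5} + 2 i\right) 1 = - \frac{i \left(\frac{2}{5} + 2 i\right)}{2} \cdot 1 = - \frac{i \left(\frac{2}{5} + 2 i\right)}{2}$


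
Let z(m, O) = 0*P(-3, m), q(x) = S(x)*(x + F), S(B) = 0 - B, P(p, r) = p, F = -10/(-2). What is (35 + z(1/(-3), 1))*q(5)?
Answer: -1750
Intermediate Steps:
F = 5 (F = -10*(-½) = 5)
S(B) = -B
q(x) = -x*(5 + x) (q(x) = (-x)*(x + 5) = (-x)*(5 + x) = -x*(5 + x))
z(m, O) = 0 (z(m, O) = 0*(-3) = 0)
(35 + z(1/(-3), 1))*q(5) = (35 + 0)*(-1*5*(5 + 5)) = 35*(-1*5*10) = 35*(-50) = -1750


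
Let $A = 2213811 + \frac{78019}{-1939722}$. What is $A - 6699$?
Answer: $\frac{4281183624845}{1939722} \approx 2.2071 \cdot 10^{6}$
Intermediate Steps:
$A = \frac{4294177822523}{1939722}$ ($A = 2213811 + 78019 \left(- \frac{1}{1939722}\right) = 2213811 - \frac{78019}{1939722} = \frac{4294177822523}{1939722} \approx 2.2138 \cdot 10^{6}$)
$A - 6699 = \frac{4294177822523}{1939722} - 6699 = \frac{4281183624845}{1939722}$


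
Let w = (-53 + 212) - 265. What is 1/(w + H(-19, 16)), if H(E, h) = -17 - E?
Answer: -1/104 ≈ -0.0096154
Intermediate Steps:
w = -106 (w = 159 - 265 = -106)
1/(w + H(-19, 16)) = 1/(-106 + (-17 - 1*(-19))) = 1/(-106 + (-17 + 19)) = 1/(-106 + 2) = 1/(-104) = -1/104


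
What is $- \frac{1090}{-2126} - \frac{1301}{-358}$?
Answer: $\frac{1578073}{380554} \approx 4.1468$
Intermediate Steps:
$- \frac{1090}{-2126} - \frac{1301}{-358} = \left(-1090\right) \left(- \frac{1}{2126}\right) - - \frac{1301}{358} = \frac{545}{1063} + \frac{1301}{358} = \frac{1578073}{380554}$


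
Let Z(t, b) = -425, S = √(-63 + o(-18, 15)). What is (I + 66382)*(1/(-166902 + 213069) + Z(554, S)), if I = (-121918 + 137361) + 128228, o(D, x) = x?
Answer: -4121444451622/46167 ≈ -8.9273e+7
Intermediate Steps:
I = 143671 (I = 15443 + 128228 = 143671)
S = 4*I*√3 (S = √(-63 + 15) = √(-48) = 4*I*√3 ≈ 6.9282*I)
(I + 66382)*(1/(-166902 + 213069) + Z(554, S)) = (143671 + 66382)*(1/(-166902 + 213069) - 425) = 210053*(1/46167 - 425) = 210053*(-19620974/46167) = -4121444451622/46167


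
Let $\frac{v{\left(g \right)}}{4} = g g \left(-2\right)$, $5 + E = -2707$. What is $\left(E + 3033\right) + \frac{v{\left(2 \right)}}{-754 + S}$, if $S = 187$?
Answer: $\frac{182039}{567} \approx 321.06$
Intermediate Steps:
$E = -2712$ ($E = -5 - 2707 = -2712$)
$v{\left(g \right)} = - 8 g^{2}$ ($v{\left(g \right)} = 4 g g \left(-2\right) = 4 g^{2} \left(-2\right) = 4 \left(- 2 g^{2}\right) = - 8 g^{2}$)
$\left(E + 3033\right) + \frac{v{\left(2 \right)}}{-754 + S} = \left(-2712 + 3033\right) + \frac{\left(-8\right) 2^{2}}{-754 + 187} = 321 + \frac{\left(-8\right) 4}{-567} = 321 - - \frac{32}{567} = 321 + \frac{32}{567} = \frac{182039}{567}$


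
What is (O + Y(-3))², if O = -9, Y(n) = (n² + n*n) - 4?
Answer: 25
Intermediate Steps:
Y(n) = -4 + 2*n² (Y(n) = (n² + n²) - 4 = 2*n² - 4 = -4 + 2*n²)
(O + Y(-3))² = (-9 + (-4 + 2*(-3)²))² = (-9 + (-4 + 2*9))² = (-9 + (-4 + 18))² = (-9 + 14)² = 5² = 25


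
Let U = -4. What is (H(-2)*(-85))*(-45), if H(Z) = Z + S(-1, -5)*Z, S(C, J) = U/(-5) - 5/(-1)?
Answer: -52020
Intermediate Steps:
S(C, J) = 29/5 (S(C, J) = -4/(-5) - 5/(-1) = -4*(-1/5) - 5*(-1) = 4/5 + 5 = 29/5)
H(Z) = 34*Z/5 (H(Z) = Z + 29*Z/5 = 34*Z/5)
(H(-2)*(-85))*(-45) = (((34/5)*(-2))*(-85))*(-45) = -68/5*(-85)*(-45) = 1156*(-45) = -52020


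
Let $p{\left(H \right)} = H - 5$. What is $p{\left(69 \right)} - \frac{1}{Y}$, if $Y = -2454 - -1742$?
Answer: $\frac{45569}{712} \approx 64.001$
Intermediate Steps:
$Y = -712$ ($Y = -2454 + 1742 = -712$)
$p{\left(H \right)} = -5 + H$ ($p{\left(H \right)} = H - 5 = -5 + H$)
$p{\left(69 \right)} - \frac{1}{Y} = \left(-5 + 69\right) - \frac{1}{-712} = 64 - - \frac{1}{712} = 64 + \frac{1}{712} = \frac{45569}{712}$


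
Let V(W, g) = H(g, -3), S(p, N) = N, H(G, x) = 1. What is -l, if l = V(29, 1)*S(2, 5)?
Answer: -5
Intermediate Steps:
V(W, g) = 1
l = 5 (l = 1*5 = 5)
-l = -1*5 = -5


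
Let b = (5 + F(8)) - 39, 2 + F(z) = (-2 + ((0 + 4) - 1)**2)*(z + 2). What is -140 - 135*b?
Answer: -4730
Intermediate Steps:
F(z) = 12 + 7*z (F(z) = -2 + (-2 + ((0 + 4) - 1)**2)*(z + 2) = -2 + (-2 + (4 - 1)**2)*(2 + z) = -2 + (-2 + 3**2)*(2 + z) = -2 + (-2 + 9)*(2 + z) = -2 + 7*(2 + z) = -2 + (14 + 7*z) = 12 + 7*z)
b = 34 (b = (5 + (12 + 7*8)) - 39 = (5 + (12 + 56)) - 39 = (5 + 68) - 39 = 73 - 39 = 34)
-140 - 135*b = -140 - 135*34 = -140 - 4590 = -4730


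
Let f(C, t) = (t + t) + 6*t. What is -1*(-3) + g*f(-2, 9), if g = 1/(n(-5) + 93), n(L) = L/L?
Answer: 177/47 ≈ 3.7660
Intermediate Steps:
n(L) = 1
f(C, t) = 8*t (f(C, t) = 2*t + 6*t = 8*t)
g = 1/94 (g = 1/(1 + 93) = 1/94 ≈ 0.010638)
-1*(-3) + g*f(-2, 9) = -1*(-3) + (8*9)/94 = 3 + (1/94)*72 = 3 + 36/47 = 177/47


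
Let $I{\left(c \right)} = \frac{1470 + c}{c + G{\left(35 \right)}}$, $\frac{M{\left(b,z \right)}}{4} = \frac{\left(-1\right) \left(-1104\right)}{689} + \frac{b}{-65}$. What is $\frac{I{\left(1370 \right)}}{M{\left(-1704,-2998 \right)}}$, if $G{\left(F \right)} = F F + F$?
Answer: $\frac{244595}{25203816} \approx 0.0097047$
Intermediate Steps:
$G{\left(F \right)} = F + F^{2}$ ($G{\left(F \right)} = F^{2} + F = F + F^{2}$)
$M{\left(b,z \right)} = \frac{4416}{689} - \frac{4 b}{65}$ ($M{\left(b,z \right)} = 4 \left(\frac{\left(-1\right) \left(-1104\right)}{689} + \frac{b}{-65}\right) = 4 \left(1104 \cdot \frac{1}{689} + b \left(- \frac{1}{65}\right)\right) = 4 \left(\frac{1104}{689} - \frac{b}{65}\right) = \frac{4416}{689} - \frac{4 b}{65}$)
$I{\left(c \right)} = \frac{1470 + c}{1260 + c}$ ($I{\left(c \right)} = \frac{1470 + c}{c + 35 \left(1 + 35\right)} = \frac{1470 + c}{c + 35 \cdot 36} = \frac{1470 + c}{c + 1260} = \frac{1470 + c}{1260 + c}$)
$\frac{I{\left(1370 \right)}}{M{\left(-1704,-2998 \right)}} = \frac{\frac{1}{1260 + 1370} \left(1470 + 1370\right)}{\frac{4416}{689} - - \frac{6816}{65}} = \frac{\frac{1}{2630} \cdot 2840}{\frac{4416}{689} + \frac{6816}{65}} = \frac{\frac{1}{2630} \cdot 2840}{\frac{383328}{3445}} = \frac{284}{263} \cdot \frac{3445}{383328} = \frac{244595}{25203816}$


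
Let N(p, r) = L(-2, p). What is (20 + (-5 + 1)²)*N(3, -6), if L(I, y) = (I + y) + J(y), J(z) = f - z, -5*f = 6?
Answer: -576/5 ≈ -115.20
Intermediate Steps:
f = -6/5 (f = -⅕*6 = -6/5 ≈ -1.2000)
J(z) = -6/5 - z
L(I, y) = -6/5 + I (L(I, y) = (I + y) + (-6/5 - y) = -6/5 + I)
N(p, r) = -16/5 (N(p, r) = -6/5 - 2 = -16/5)
(20 + (-5 + 1)²)*N(3, -6) = (20 + (-5 + 1)²)*(-16/5) = (20 + (-4)²)*(-16/5) = (20 + 16)*(-16/5) = 36*(-16/5) = -576/5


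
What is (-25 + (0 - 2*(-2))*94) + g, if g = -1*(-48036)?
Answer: 48387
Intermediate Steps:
g = 48036
(-25 + (0 - 2*(-2))*94) + g = (-25 + (0 - 2*(-2))*94) + 48036 = (-25 + (0 + 4)*94) + 48036 = (-25 + 4*94) + 48036 = (-25 + 376) + 48036 = 351 + 48036 = 48387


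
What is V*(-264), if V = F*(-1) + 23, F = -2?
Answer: -6600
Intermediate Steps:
V = 25 (V = -2*(-1) + 23 = 2 + 23 = 25)
V*(-264) = 25*(-264) = -6600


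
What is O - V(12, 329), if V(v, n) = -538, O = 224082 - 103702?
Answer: 120918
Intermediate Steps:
O = 120380
O - V(12, 329) = 120380 - 1*(-538) = 120380 + 538 = 120918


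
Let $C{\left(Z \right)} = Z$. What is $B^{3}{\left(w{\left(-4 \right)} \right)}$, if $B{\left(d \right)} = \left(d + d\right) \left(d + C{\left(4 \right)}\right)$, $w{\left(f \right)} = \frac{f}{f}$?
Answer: $1000$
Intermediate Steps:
$w{\left(f \right)} = 1$
$B{\left(d \right)} = 2 d \left(4 + d\right)$ ($B{\left(d \right)} = \left(d + d\right) \left(d + 4\right) = 2 d \left(4 + d\right)$)
$B^{3}{\left(w{\left(-4 \right)} \right)} = \left(2 \cdot 1 \left(4 + 1\right)\right)^{3} = \left(2 \cdot 1 \cdot 5\right)^{3} = 10^{3} = 1000$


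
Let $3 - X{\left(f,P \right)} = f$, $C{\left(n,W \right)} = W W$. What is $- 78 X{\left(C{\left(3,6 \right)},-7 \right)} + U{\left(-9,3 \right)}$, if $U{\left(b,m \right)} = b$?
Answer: $2565$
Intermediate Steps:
$C{\left(n,W \right)} = W^{2}$
$X{\left(f,P \right)} = 3 - f$
$- 78 X{\left(C{\left(3,6 \right)},-7 \right)} + U{\left(-9,3 \right)} = - 78 \left(3 - 6^{2}\right) - 9 = - 78 \left(3 - 36\right) - 9 = \left(-78\right) \left(-33\right) - 9 = 2574 - 9 = 2565$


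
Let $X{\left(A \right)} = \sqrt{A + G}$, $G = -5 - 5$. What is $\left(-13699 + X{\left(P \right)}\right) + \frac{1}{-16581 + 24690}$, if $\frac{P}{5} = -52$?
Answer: $- \frac{111085190}{8109} + 3 i \sqrt{30} \approx -13699.0 + 16.432 i$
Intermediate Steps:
$P = -260$ ($P = 5 \left(-52\right) = -260$)
$G = -10$ ($G = -5 - 5 = -10$)
$X{\left(A \right)} = \sqrt{-10 + A}$ ($X{\left(A \right)} = \sqrt{A - 10} = \sqrt{-10 + A}$)
$\left(-13699 + X{\left(P \right)}\right) + \frac{1}{-16581 + 24690} = \left(-13699 + \sqrt{-10 - 260}\right) + \frac{1}{-16581 + 24690} = \left(-13699 + \sqrt{-270}\right) + \frac{1}{8109} = \left(-13699 + 3 i \sqrt{30}\right) + \frac{1}{8109} = - \frac{111085190}{8109} + 3 i \sqrt{30}$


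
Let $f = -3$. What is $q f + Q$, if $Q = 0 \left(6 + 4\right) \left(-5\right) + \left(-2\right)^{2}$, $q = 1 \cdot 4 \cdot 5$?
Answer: $-56$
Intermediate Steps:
$q = 20$ ($q = 4 \cdot 5 = 20$)
$Q = 4$ ($Q = 0 \cdot 10 \left(-5\right) + 4 = 0 \left(-50\right) + 4 = 0 + 4 = 4$)
$q f + Q = 20 \left(-3\right) + 4 = -60 + 4 = -56$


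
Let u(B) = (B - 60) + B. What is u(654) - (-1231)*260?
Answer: 321308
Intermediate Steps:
u(B) = -60 + 2*B (u(B) = (-60 + B) + B = -60 + 2*B)
u(654) - (-1231)*260 = (-60 + 2*654) - (-1231)*260 = (-60 + 1308) - 1*(-320060) = 1248 + 320060 = 321308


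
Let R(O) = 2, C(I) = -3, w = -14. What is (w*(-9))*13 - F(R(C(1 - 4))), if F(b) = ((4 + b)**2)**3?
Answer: -45018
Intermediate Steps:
F(b) = (4 + b)**6
(w*(-9))*13 - F(R(C(1 - 4))) = -14*(-9)*13 - (4 + 2)**6 = 126*13 - 1*6**6 = 1638 - 1*46656 = 1638 - 46656 = -45018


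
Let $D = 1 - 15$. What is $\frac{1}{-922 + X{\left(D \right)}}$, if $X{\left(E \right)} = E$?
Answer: $- \frac{1}{936} \approx -0.0010684$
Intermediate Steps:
$D = -14$
$\frac{1}{-922 + X{\left(D \right)}} = \frac{1}{-922 - 14} = \frac{1}{-936} = - \frac{1}{936}$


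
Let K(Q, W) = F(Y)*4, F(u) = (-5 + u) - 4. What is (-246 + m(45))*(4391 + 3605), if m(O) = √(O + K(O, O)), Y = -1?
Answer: -1967016 + 7996*√5 ≈ -1.9491e+6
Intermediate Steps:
F(u) = -9 + u
K(Q, W) = -40 (K(Q, W) = (-9 - 1)*4 = -10*4 = -40)
m(O) = √(-40 + O) (m(O) = √(O - 40) = √(-40 + O))
(-246 + m(45))*(4391 + 3605) = (-246 + √(-40 + 45))*(4391 + 3605) = (-246 + √5)*7996 = -1967016 + 7996*√5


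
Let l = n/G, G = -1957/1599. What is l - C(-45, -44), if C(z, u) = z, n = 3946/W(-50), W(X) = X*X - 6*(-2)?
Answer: 107454813/2457992 ≈ 43.716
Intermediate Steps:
W(X) = 12 + X² (W(X) = X² + 12 = 12 + X²)
G = -1957/1599 (G = -1957*1/1599 = -1957/1599 ≈ -1.2239)
n = 1973/1256 (n = 3946/(12 + (-50)²) = 3946/(12 + 2500) = 3946/2512 = 3946*(1/2512) = 1973/1256 ≈ 1.5709)
l = -3154827/2457992 (l = 1973/(1256*(-1957/1599)) = (1973/1256)*(-1599/1957) = -3154827/2457992 ≈ -1.2835)
l - C(-45, -44) = -3154827/2457992 - 1*(-45) = -3154827/2457992 + 45 = 107454813/2457992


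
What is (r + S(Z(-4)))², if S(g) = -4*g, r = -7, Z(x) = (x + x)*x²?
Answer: 255025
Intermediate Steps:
Z(x) = 2*x³ (Z(x) = (2*x)*x² = 2*x³)
(r + S(Z(-4)))² = (-7 - 8*(-4)³)² = (-7 - 8*(-64))² = (-7 - 4*(-128))² = (-7 + 512)² = 505² = 255025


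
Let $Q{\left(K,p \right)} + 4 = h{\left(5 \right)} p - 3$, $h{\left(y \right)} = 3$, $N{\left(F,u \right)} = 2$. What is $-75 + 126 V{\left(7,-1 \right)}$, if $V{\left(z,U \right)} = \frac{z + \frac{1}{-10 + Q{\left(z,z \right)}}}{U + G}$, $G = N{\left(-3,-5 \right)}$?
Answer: $\frac{1677}{2} \approx 838.5$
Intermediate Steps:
$Q{\left(K,p \right)} = -7 + 3 p$ ($Q{\left(K,p \right)} = -4 + \left(3 p - 3\right) = -4 + \left(-3 + 3 p\right) = -7 + 3 p$)
$G = 2$
$V{\left(z,U \right)} = \frac{z + \frac{1}{-17 + 3 z}}{2 + U}$ ($V{\left(z,U \right)} = \frac{z + \frac{1}{-10 + \left(-7 + 3 z\right)}}{U + 2} = \frac{z + \frac{1}{-17 + 3 z}}{2 + U}$)
$-75 + 126 V{\left(7,-1 \right)} = -75 + 126 \frac{1 - 119 + 3 \cdot 7^{2}}{-34 - -17 + 6 \cdot 7 + 3 \left(-1\right) 7} = -75 + 126 \frac{1 - 119 + 3 \cdot 49}{-34 + 17 + 42 - 21} = -75 + 126 \frac{1 - 119 + 147}{4} = -75 + 126 \cdot \frac{1}{4} \cdot 29 = -75 + 126 \cdot \frac{29}{4} = -75 + \frac{1827}{2} = \frac{1677}{2}$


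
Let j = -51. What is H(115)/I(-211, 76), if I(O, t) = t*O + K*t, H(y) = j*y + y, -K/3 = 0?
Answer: 2875/8018 ≈ 0.35857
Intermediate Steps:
K = 0 (K = -3*0 = 0)
H(y) = -50*y (H(y) = -51*y + y = -50*y)
I(O, t) = O*t (I(O, t) = t*O + 0*t = O*t + 0 = O*t)
H(115)/I(-211, 76) = (-50*115)/((-211*76)) = -5750/(-16036) = -5750*(-1/16036) = 2875/8018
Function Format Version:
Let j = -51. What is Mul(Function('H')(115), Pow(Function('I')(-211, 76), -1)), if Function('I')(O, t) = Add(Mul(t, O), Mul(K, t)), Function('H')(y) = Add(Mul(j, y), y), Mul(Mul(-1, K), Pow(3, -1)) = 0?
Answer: Rational(2875, 8018) ≈ 0.35857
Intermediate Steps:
K = 0 (K = Mul(-3, 0) = 0)
Function('H')(y) = Mul(-50, y) (Function('H')(y) = Add(Mul(-51, y), y) = Mul(-50, y))
Function('I')(O, t) = Mul(O, t) (Function('I')(O, t) = Add(Mul(t, O), Mul(0, t)) = Add(Mul(O, t), 0) = Mul(O, t))
Mul(Function('H')(115), Pow(Function('I')(-211, 76), -1)) = Mul(Mul(-50, 115), Pow(Mul(-211, 76), -1)) = Mul(-5750, Pow(-16036, -1)) = Mul(-5750, Rational(-1, 16036)) = Rational(2875, 8018)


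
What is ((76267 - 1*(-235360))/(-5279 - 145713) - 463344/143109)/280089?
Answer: -38185955197/2017417031932464 ≈ -1.8928e-5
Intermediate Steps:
((76267 - 1*(-235360))/(-5279 - 145713) - 463344/143109)/280089 = ((76267 + 235360)/(-150992) - 463344*1/143109)*(1/280089) = (311627*(-1/150992) - 154448/47703)*(1/280089) = (-311627/150992 - 154448/47703)*(1/280089) = -38185955197/7202771376*1/280089 = -38185955197/2017417031932464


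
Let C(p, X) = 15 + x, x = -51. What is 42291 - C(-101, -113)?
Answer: 42327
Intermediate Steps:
C(p, X) = -36 (C(p, X) = 15 - 51 = -36)
42291 - C(-101, -113) = 42291 - 1*(-36) = 42291 + 36 = 42327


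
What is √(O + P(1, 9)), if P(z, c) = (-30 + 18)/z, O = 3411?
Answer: √3399 ≈ 58.301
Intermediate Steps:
P(z, c) = -12/z
√(O + P(1, 9)) = √(3411 - 12/1) = √(3411 - 12*1) = √(3411 - 12) = √3399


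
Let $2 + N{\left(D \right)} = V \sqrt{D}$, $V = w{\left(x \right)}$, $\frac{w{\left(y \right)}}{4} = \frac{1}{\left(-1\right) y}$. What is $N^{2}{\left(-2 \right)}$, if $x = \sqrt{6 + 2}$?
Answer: $8 i \approx 8.0 i$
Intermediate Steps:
$x = 2 \sqrt{2}$ ($x = \sqrt{8} = 2 \sqrt{2} \approx 2.8284$)
$w{\left(y \right)} = - \frac{4}{y}$ ($w{\left(y \right)} = 4 \frac{1}{\left(-1\right) y} = 4 \left(- \frac{1}{y}\right) = - \frac{4}{y}$)
$V = - \sqrt{2}$ ($V = - \frac{4}{2 \sqrt{2}} = - 4 \frac{\sqrt{2}}{4} = - \sqrt{2} \approx -1.4142$)
$N{\left(D \right)} = -2 - \sqrt{2} \sqrt{D}$ ($N{\left(D \right)} = -2 + - \sqrt{2} \sqrt{D} = -2 - \sqrt{2} \sqrt{D}$)
$N^{2}{\left(-2 \right)} = \left(-2 - \sqrt{2} \sqrt{-2}\right)^{2} = \left(-2 - \sqrt{2} i \sqrt{2}\right)^{2} = \left(-2 - 2 i\right)^{2}$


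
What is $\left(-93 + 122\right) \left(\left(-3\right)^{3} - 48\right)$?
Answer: $-2175$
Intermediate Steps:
$\left(-93 + 122\right) \left(\left(-3\right)^{3} - 48\right) = 29 \left(-27 - 48\right) = 29 \left(-75\right) = -2175$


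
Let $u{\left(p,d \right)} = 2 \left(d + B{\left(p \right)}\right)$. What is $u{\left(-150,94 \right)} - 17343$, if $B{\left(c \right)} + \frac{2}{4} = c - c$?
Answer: $-17156$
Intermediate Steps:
$B{\left(c \right)} = - \frac{1}{2}$ ($B{\left(c \right)} = - \frac{1}{2} + \left(c - c\right) = - \frac{1}{2} + 0 = - \frac{1}{2}$)
$u{\left(p,d \right)} = -1 + 2 d$ ($u{\left(p,d \right)} = 2 \left(d - \frac{1}{2}\right) = 2 \left(- \frac{1}{2} + d\right) = -1 + 2 d$)
$u{\left(-150,94 \right)} - 17343 = \left(-1 + 2 \cdot 94\right) - 17343 = \left(-1 + 188\right) - 17343 = 187 - 17343 = -17156$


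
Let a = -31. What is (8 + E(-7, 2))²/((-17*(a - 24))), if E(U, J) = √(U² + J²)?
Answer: (8 + √53)²/935 ≈ 0.24971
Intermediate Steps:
E(U, J) = √(J² + U²)
(8 + E(-7, 2))²/((-17*(a - 24))) = (8 + √(2² + (-7)²))²/((-17*(-31 - 24))) = (8 + √(4 + 49))²/((-17*(-55))) = (8 + √53)²/935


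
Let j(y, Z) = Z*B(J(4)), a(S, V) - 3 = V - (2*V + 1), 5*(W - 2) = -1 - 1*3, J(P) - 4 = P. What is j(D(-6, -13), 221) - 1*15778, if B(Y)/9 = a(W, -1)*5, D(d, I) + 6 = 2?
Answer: 14057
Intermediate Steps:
J(P) = 4 + P
D(d, I) = -4 (D(d, I) = -6 + 2 = -4)
W = 6/5 (W = 2 + (-1 - 1*3)/5 = 2 + (-1 - 3)/5 = 2 + (1/5)*(-4) = 2 - 4/5 = 6/5 ≈ 1.2000)
a(S, V) = 2 - V (a(S, V) = 3 + (V - (2*V + 1)) = 3 + (V - (1 + 2*V)) = 3 + (V + (-1 - 2*V)) = 3 + (-1 - V) = 2 - V)
B(Y) = 135 (B(Y) = 9*((2 - 1*(-1))*5) = 9*((2 + 1)*5) = 9*(3*5) = 9*15 = 135)
j(y, Z) = 135*Z (j(y, Z) = Z*135 = 135*Z)
j(D(-6, -13), 221) - 1*15778 = 135*221 - 1*15778 = 29835 - 15778 = 14057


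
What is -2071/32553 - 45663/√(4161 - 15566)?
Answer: -2071/32553 + 45663*I*√11405/11405 ≈ -0.063619 + 427.58*I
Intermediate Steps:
-2071/32553 - 45663/√(4161 - 15566) = -2071*1/32553 - 45663*(-I*√11405/11405) = -2071/32553 - 45663*(-I*√11405/11405) = -2071/32553 - (-45663)*I*√11405/11405 = -2071/32553 + 45663*I*√11405/11405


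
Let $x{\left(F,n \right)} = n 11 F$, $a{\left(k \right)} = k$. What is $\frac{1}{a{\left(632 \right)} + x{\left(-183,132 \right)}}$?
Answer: $- \frac{1}{265084} \approx -3.7724 \cdot 10^{-6}$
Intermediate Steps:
$x{\left(F,n \right)} = 11 F n$ ($x{\left(F,n \right)} = 11 n F = 11 F n$)
$\frac{1}{a{\left(632 \right)} + x{\left(-183,132 \right)}} = \frac{1}{632 + 11 \left(-183\right) 132} = \frac{1}{632 - 265716} = \frac{1}{-265084} = - \frac{1}{265084}$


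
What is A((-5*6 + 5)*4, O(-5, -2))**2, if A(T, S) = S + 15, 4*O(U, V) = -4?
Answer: 196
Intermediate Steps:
O(U, V) = -1 (O(U, V) = (1/4)*(-4) = -1)
A(T, S) = 15 + S
A((-5*6 + 5)*4, O(-5, -2))**2 = (15 - 1)**2 = 14**2 = 196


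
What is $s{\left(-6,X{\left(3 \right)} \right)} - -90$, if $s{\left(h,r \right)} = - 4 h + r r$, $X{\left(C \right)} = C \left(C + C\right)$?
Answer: $438$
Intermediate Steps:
$X{\left(C \right)} = 2 C^{2}$ ($X{\left(C \right)} = C 2 C = 2 C^{2}$)
$s{\left(h,r \right)} = r^{2} - 4 h$ ($s{\left(h,r \right)} = - 4 h + r^{2} = r^{2} - 4 h$)
$s{\left(-6,X{\left(3 \right)} \right)} - -90 = \left(\left(2 \cdot 3^{2}\right)^{2} - -24\right) - -90 = \left(\left(2 \cdot 9\right)^{2} + 24\right) + 90 = \left(18^{2} + 24\right) + 90 = \left(324 + 24\right) + 90 = 348 + 90 = 438$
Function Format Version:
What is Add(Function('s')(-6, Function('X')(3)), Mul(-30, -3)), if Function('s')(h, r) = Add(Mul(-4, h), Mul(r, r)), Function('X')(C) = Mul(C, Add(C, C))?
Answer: 438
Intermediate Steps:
Function('X')(C) = Mul(2, Pow(C, 2)) (Function('X')(C) = Mul(C, Mul(2, C)) = Mul(2, Pow(C, 2)))
Function('s')(h, r) = Add(Pow(r, 2), Mul(-4, h)) (Function('s')(h, r) = Add(Mul(-4, h), Pow(r, 2)) = Add(Pow(r, 2), Mul(-4, h)))
Add(Function('s')(-6, Function('X')(3)), Mul(-30, -3)) = Add(Add(Pow(Mul(2, Pow(3, 2)), 2), Mul(-4, -6)), Mul(-30, -3)) = Add(Add(Pow(Mul(2, 9), 2), 24), 90) = Add(Add(Pow(18, 2), 24), 90) = Add(Add(324, 24), 90) = Add(348, 90) = 438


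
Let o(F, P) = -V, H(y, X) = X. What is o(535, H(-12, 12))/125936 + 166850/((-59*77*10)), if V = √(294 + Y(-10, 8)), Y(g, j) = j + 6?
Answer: -16685/4543 - √77/62968 ≈ -3.6728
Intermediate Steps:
Y(g, j) = 6 + j
V = 2*√77 (V = √(294 + (6 + 8)) = √(294 + 14) = √308 = 2*√77 ≈ 17.550)
o(F, P) = -2*√77
o(535, H(-12, 12))/125936 + 166850/((-59*77*10)) = -2*√77/125936 + 166850/((-59*77*10)) = -2*√77*(1/125936) + 166850/((-4543*10)) = -√77/62968 + 166850/(-45430) = -√77/62968 + 166850*(-1/45430) = -√77/62968 - 16685/4543 = -16685/4543 - √77/62968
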